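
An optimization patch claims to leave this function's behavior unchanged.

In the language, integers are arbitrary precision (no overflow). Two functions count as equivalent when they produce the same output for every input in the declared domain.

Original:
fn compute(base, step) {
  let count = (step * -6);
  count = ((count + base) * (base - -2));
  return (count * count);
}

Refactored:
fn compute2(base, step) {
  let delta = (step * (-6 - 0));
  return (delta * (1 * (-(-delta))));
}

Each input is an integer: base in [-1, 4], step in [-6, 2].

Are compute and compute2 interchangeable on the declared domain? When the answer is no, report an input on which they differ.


Try base=-1, step=-6.
compute: count = 36; count = 35; return 1225
compute2: delta = 36; return 1296
1225 against 1296: the behavior changed.
verdict: not equivalent; witness: base=-1, step=-6


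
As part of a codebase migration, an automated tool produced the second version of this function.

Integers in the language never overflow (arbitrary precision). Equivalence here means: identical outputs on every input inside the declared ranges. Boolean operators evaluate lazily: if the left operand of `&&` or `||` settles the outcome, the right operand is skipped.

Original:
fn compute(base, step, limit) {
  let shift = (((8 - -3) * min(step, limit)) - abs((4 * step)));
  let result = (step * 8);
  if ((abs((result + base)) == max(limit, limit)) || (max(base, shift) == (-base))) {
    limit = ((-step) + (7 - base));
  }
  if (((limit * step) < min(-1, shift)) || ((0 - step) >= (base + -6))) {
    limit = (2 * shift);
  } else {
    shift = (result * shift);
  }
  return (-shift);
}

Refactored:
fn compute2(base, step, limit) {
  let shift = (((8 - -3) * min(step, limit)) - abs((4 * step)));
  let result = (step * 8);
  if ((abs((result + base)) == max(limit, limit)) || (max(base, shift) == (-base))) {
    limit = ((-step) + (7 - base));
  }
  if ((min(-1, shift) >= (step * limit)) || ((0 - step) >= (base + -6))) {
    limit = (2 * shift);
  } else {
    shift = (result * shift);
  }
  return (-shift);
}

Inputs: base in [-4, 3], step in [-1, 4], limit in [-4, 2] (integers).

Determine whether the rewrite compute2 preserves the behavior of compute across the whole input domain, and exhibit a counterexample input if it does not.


Equivalent. One difference looks behavioral, but it never changes the outcome for any declared input.
Checked all 336 inputs in the declared domain: the outputs agree on every one.
Spot check at base=0, step=4, limit=1 — compute: shift := -5 | result := 32 | ((abs((result + base)) == max(limit, limit)) || (max(base, shift) == (-base))): true | limit := 3 | (((limit * step) < min(-1, shift)) || ((0 - step) >= (base + -6))): true | limit := -10 | result 5. compute2: shift := -5 | result := 32 | ((abs((result + base)) == max(limit, limit)) || (max(base, shift) == (-base))): true | limit := 3 | ((min(-1, shift) >= (step * limit)) || ((0 - step) >= (base + -6))): true | limit := -10 | result 5. Both give 5.
verdict: equivalent


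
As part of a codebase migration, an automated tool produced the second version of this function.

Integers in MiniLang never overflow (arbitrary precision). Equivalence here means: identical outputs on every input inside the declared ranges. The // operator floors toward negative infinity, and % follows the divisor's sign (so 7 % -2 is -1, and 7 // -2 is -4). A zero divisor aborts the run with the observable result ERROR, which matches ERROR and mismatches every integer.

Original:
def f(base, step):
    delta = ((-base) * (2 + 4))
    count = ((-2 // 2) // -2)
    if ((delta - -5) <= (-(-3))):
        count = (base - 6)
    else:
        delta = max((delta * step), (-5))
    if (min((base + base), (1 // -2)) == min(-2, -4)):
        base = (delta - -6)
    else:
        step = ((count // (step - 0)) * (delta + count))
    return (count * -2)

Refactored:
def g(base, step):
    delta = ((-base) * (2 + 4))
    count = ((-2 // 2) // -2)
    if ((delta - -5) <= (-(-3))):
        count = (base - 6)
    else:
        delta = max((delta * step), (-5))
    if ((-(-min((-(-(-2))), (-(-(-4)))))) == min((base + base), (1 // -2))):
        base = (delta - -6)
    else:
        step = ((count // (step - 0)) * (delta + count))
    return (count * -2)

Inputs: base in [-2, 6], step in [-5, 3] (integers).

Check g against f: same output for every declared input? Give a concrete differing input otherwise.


Behavior is preserved: although same computation, different form, the outputs never diverge.
Tracing base=0, step=-5: f: delta = 0; count = 0; ((delta - -5) <= (-(-3))) -> false; delta = 0; (min((base + base), (1 // -2)) == min(-2, -4)) -> false; step = 0; return 0 | g: delta = 0; count = 0; ((delta - -5) <= (-(-3))) -> false; delta = 0; ((-(-min((-(-(-2))), (-(-(-4)))))) == min((base + base), (1 // -2))) -> false; step = 0; return 0 — matching result 0.
Sweeping the whole domain (81 inputs) finds no disagreement.
verdict: equivalent


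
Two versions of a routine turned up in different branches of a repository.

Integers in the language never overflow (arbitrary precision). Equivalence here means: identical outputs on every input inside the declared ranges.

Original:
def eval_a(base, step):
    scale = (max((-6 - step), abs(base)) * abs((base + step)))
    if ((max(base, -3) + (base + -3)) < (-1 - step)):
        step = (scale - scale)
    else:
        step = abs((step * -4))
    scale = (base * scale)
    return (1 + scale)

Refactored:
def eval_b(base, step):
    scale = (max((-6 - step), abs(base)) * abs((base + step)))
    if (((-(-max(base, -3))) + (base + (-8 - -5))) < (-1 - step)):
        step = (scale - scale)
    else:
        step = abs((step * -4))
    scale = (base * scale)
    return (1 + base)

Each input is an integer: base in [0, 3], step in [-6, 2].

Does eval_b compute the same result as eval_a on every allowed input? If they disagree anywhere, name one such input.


Consider the input base=1, step=-6.
eval_a: scale=5, then ((max(base, -3) + (base + -3)) < (-1 - step)) is true, then step=0, then scale=5, then returns 6
eval_b: scale=5, then (((-(-max(base, -3))) + (base + (-8 - -5))) < (-1 - step)) is true, then step=0, then scale=5, then returns 2
6 vs 2 — the two versions disagree here.
verdict: not equivalent; witness: base=1, step=-6


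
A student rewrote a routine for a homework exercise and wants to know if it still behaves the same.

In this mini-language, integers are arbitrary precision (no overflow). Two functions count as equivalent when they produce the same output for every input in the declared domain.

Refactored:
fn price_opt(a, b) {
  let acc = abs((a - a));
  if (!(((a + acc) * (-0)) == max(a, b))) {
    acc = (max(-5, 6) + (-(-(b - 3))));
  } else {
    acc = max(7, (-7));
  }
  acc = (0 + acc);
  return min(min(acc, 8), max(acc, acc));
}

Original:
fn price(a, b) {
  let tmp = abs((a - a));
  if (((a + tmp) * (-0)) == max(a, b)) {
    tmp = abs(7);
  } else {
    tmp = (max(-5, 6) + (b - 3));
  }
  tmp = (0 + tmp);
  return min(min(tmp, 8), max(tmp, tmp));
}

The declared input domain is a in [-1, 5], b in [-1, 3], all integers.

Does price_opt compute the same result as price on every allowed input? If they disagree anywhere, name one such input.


This is a faithful refactor — min/max/abs usage differs; constant usage differs; boolean connective usage differs; local variable names differ, but the computed results match everywhere.
Spot check at a=5, b=2 — price: tmp becomes 0; next (((a + tmp) * (-0)) == max(a, b)) evaluates to false; next tmp becomes 5; next tmp becomes 5; next final value 5. price_opt: acc becomes 0; next (!(((a + acc) * (-0)) == max(a, b))) evaluates to true; next acc becomes 5; next acc becomes 5; next final value 5. Both give 5.
Across all 35 domain points the two functions coincide.
verdict: equivalent


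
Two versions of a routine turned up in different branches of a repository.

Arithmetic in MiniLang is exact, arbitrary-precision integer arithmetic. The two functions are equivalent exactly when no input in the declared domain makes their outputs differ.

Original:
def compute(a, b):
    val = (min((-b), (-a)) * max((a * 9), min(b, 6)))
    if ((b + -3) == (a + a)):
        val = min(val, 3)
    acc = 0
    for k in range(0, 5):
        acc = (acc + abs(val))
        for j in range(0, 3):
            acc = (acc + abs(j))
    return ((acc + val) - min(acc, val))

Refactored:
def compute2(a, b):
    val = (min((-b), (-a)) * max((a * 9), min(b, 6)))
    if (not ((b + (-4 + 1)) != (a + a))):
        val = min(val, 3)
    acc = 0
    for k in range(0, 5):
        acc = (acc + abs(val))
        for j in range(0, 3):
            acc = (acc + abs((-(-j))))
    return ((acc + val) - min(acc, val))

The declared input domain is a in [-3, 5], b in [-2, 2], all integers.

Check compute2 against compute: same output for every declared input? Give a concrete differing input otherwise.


Equivalent — the differences include arithmetic usage differs; comparison usage differs; boolean connective usage differs; constant usage differs, yet no declared input distinguishes the two.
Tracing a=1, b=-2: compute: val becomes -9; next ((b + -3) == (a + a)) evaluates to false; next acc becomes 0; next at k=0:; next acc becomes 9; next at j=0:; next acc becomes 9; next at j=1:; next acc becomes 10; next at j=2:; next acc becomes 12; next at k=1:; next acc becomes 21; next at j=0:; next acc becomes 21; next at j=1:; next acc becomes 22; next at j=2:; next acc becomes 24; next at k=2:; next acc becomes 33; next at j=0:; next acc becomes 33; next at j=1:; next acc becomes 34; next at j=2:; next acc becomes 36; next at k=3:; next acc becomes 45; next at j=0:; next acc becomes 45; next at j=1:; next acc becomes 46; next at j=2:; next acc becomes 48; next at k=4:; next acc becomes 57; next at j=0:; next acc becomes 57; next at j=1:; next acc becomes 58; next at j=2:; next acc becomes 60; next final value 60 | compute2: val becomes -9; next (not ((b + (-4 + 1)) != (a + a))) evaluates to false; next acc becomes 0; next at k=0:; next acc becomes 9; next at j=0:; next acc becomes 9; next at j=1:; next acc becomes 10; next at j=2:; next acc becomes 12; next at k=1:; next acc becomes 21; next at j=0:; next acc becomes 21; next at j=1:; next acc becomes 22; next at j=2:; next acc becomes 24; next at k=2:; next acc becomes 33; next at j=0:; next acc becomes 33; next at j=1:; next acc becomes 34; next at j=2:; next acc becomes 36; next at k=3:; next acc becomes 45; next at j=0:; next acc becomes 45; next at j=1:; next acc becomes 46; next at j=2:; next acc becomes 48; next at k=4:; next acc becomes 57; next at j=0:; next acc becomes 57; next at j=1:; next acc becomes 58; next at j=2:; next acc becomes 60; next final value 60 — matching result 60.
Sweeping the whole domain (45 inputs) finds no disagreement.
verdict: equivalent


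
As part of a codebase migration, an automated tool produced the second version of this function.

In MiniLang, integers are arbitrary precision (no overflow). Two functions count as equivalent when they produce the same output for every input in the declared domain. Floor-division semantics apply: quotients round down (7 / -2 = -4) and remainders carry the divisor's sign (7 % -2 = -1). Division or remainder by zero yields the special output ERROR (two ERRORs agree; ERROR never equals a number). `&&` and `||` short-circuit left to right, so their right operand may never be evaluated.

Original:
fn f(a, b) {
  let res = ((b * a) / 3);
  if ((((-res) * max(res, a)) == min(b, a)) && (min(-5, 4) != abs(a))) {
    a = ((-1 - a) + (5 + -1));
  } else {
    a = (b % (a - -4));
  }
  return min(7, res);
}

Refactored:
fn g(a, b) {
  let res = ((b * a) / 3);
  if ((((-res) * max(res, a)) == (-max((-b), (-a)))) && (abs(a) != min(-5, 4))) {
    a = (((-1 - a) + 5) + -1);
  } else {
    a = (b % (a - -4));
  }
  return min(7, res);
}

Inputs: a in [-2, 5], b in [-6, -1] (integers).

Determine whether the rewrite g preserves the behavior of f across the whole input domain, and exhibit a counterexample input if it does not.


Reading the diff, among the changes: min/max/abs usage differs.
As a probe, take a=-1, b=-6: f runs res=2, then ((((-res) * max(res, a)) == min(b, a)) && (min(-5, 4) != abs(a))) is false, then a=0, then returns 2; g runs res=2, then ((((-res) * max(res, a)) == (-max((-b), (-a)))) && (abs(a) != min(-5, 4))) is false, then a=0, then returns 2; both end at 2.
Sweeping the whole domain (48 inputs) finds no disagreement.
verdict: equivalent


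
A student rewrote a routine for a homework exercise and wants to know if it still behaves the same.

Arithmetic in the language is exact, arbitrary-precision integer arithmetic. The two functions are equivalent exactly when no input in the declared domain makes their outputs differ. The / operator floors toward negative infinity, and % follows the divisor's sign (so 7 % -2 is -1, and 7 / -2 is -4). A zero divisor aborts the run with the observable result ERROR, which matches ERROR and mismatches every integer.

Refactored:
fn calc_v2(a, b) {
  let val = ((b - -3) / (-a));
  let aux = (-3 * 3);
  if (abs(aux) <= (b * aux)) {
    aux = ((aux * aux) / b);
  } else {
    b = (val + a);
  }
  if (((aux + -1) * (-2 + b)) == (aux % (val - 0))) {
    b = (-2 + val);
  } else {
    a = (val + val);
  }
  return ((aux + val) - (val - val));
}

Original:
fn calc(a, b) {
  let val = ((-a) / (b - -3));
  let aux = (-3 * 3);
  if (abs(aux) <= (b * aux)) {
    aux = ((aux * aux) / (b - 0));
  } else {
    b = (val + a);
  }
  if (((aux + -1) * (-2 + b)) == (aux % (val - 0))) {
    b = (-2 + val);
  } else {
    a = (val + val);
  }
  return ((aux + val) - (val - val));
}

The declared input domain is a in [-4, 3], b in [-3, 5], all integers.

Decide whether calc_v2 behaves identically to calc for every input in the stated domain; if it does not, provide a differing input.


Take a=-4, b=-2.
calc: val=4, then aux=-9, then (abs(aux) <= (b * aux)) is true, then aux=-41, then (((aux + -1) * (-2 + b)) == (aux % (val - 0))) is false, then a=8, then returns -37
calc_v2: val=0, then aux=-9, then (abs(aux) <= (b * aux)) is true, then aux=-41, then a zero divisor aborts: ERROR
-37 against ERROR: the behavior changed.
verdict: not equivalent; witness: a=-4, b=-2


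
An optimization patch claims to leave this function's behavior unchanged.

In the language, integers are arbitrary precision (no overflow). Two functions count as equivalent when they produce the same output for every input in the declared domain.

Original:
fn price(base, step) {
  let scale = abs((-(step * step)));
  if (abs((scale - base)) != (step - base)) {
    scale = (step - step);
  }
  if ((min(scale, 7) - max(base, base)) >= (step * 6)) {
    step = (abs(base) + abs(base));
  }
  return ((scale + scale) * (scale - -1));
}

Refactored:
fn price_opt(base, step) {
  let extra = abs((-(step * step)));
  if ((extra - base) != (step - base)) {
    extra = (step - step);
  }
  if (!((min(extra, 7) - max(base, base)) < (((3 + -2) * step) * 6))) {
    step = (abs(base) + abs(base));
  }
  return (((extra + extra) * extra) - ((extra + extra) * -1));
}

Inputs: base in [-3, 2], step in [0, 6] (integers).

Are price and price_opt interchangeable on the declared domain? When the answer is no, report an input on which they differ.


Take base=2, step=1.
price: scale=1, then (abs((scale - base)) != (step - base)) is true, then scale=0, then ((min(scale, 7) - max(base, base)) >= (step * 6)) is false, then returns 0
price_opt: extra=1, then ((extra - base) != (step - base)) is false, then (!((min(extra, 7) - max(base, base)) < (((3 + -2) * step) * 6))) is false, then returns 4
0 vs 4 — the two versions disagree here.
verdict: not equivalent; witness: base=2, step=1


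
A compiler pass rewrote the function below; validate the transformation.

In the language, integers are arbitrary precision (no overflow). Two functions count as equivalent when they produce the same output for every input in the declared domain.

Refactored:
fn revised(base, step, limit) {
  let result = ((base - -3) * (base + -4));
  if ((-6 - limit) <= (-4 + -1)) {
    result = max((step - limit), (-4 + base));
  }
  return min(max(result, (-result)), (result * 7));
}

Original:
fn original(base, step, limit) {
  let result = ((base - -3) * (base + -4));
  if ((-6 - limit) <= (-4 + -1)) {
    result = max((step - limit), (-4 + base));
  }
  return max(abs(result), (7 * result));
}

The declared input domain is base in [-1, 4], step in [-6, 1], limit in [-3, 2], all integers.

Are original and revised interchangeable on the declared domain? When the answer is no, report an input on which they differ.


These are not equivalent — on base=-1, step=-6, limit=-3 the outputs split (10 vs -70).
original: result = -10; ((-6 - limit) <= (-4 + -1)) -> false; return 10
revised: result = -10; ((-6 - limit) <= (-4 + -1)) -> false; return -70
verdict: not equivalent; witness: base=-1, step=-6, limit=-3


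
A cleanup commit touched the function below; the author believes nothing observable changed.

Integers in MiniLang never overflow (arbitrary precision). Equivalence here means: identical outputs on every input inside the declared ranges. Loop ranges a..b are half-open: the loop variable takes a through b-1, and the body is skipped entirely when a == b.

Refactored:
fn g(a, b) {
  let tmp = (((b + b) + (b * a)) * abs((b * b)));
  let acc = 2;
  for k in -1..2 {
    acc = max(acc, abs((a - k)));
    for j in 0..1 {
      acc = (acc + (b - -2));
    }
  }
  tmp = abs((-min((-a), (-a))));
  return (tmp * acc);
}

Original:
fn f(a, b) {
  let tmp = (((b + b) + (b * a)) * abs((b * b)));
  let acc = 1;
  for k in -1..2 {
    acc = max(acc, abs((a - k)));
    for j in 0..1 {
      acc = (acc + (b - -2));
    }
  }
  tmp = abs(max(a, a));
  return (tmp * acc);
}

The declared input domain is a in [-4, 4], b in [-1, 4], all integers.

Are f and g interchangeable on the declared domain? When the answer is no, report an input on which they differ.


Not equivalent: a=-2, b=-1 separates them (8 vs 10).
f: tmp = 0; acc = 1; [k=-1]; acc = 1; [j=0]; acc = 2; [k=0]; acc = 2; [j=0]; acc = 3; [k=1]; acc = 3; [j=0]; acc = 4; tmp = 2; return 8
g: tmp = 0; acc = 2; [k=-1]; acc = 2; [j=0]; acc = 3; [k=0]; acc = 3; [j=0]; acc = 4; [k=1]; acc = 4; [j=0]; acc = 5; tmp = 2; return 10
verdict: not equivalent; witness: a=-2, b=-1


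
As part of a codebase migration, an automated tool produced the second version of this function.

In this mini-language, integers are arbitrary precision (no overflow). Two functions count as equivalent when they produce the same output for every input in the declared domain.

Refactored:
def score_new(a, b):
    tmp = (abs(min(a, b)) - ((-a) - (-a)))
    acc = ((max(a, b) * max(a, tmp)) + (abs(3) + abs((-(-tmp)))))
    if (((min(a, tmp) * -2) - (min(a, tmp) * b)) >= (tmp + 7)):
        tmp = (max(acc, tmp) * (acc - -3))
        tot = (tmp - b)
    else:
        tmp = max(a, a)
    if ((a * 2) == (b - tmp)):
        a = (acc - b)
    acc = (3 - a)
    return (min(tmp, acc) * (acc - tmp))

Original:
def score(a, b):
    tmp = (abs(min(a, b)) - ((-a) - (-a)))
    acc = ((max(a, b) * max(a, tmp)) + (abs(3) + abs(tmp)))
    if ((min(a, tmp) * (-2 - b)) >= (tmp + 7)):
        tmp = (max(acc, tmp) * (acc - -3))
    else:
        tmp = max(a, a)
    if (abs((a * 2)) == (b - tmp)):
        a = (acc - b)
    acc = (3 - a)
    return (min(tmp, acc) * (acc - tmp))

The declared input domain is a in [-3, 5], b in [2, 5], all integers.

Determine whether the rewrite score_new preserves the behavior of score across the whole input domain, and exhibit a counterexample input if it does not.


Run the pair on a=-2, b=2.
score: tmp = 2; acc = 9; ((min(a, tmp) * (-2 - b)) >= (tmp + 7)) -> false; tmp = -2; (abs((a * 2)) == (b - tmp)) -> true; a = 7; acc = -4; return 8
score_new: tmp = 2; acc = 9; (((min(a, tmp) * -2) - (min(a, tmp) * b)) >= (tmp + 7)) -> false; tmp = -2; ((a * 2) == (b - tmp)) -> false; acc = 5; return -14
8 vs -14 — the two versions disagree here.
verdict: not equivalent; witness: a=-2, b=2


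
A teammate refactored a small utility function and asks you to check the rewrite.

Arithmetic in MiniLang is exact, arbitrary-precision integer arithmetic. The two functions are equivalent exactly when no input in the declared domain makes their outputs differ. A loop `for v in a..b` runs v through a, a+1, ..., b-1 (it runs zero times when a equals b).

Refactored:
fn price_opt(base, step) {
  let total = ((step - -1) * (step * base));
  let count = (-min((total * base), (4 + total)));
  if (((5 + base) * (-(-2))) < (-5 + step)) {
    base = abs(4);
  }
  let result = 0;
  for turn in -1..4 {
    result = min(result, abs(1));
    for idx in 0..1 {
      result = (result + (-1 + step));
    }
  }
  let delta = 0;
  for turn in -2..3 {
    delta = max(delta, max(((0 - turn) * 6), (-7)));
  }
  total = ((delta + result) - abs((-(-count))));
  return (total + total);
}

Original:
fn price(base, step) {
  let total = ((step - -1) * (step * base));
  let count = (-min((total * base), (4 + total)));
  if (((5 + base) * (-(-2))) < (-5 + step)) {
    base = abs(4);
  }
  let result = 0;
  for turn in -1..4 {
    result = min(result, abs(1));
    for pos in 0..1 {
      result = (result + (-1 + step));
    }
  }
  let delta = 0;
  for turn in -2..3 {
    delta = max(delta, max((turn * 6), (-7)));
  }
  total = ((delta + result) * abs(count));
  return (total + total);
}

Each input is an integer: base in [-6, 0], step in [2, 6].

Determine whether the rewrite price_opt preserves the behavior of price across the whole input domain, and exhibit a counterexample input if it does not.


Take base=-6, step=2.
price: total becomes -36; next count becomes 32; next (((5 + base) * (-(-2))) < (-5 + step)) evaluates to false; next result becomes 0; next at turn=-1:; next result becomes 0; next at pos=0:; next result becomes 1; next at turn=0:; next result becomes 1; next at pos=0:; next result becomes 2; next at turn=1:; next result becomes 1; next at pos=0:; next result becomes 2; next at turn=2:; next result becomes 1; next at pos=0:; next result becomes 2; next at turn=3:; next result becomes 1; next at pos=0:; next result becomes 2; next delta becomes 0; next at turn=-2:; next delta becomes 0; next at turn=-1:; next delta becomes 0; next at turn=0:; next delta becomes 0; next at turn=1:; next delta becomes 6; next at turn=2:; next delta becomes 12; next total becomes 448; next final value 896
price_opt: total becomes -36; next count becomes 32; next (((5 + base) * (-(-2))) < (-5 + step)) evaluates to false; next result becomes 0; next at turn=-1:; next result becomes 0; next at idx=0:; next result becomes 1; next at turn=0:; next result becomes 1; next at idx=0:; next result becomes 2; next at turn=1:; next result becomes 1; next at idx=0:; next result becomes 2; next at turn=2:; next result becomes 1; next at idx=0:; next result becomes 2; next at turn=3:; next result becomes 1; next at idx=0:; next result becomes 2; next delta becomes 0; next at turn=-2:; next delta becomes 12; next at turn=-1:; next delta becomes 12; next at turn=0:; next delta becomes 12; next at turn=1:; next delta becomes 12; next at turn=2:; next delta becomes 12; next total becomes -18; next final value -36
896 vs -36 — the two versions disagree here.
verdict: not equivalent; witness: base=-6, step=2


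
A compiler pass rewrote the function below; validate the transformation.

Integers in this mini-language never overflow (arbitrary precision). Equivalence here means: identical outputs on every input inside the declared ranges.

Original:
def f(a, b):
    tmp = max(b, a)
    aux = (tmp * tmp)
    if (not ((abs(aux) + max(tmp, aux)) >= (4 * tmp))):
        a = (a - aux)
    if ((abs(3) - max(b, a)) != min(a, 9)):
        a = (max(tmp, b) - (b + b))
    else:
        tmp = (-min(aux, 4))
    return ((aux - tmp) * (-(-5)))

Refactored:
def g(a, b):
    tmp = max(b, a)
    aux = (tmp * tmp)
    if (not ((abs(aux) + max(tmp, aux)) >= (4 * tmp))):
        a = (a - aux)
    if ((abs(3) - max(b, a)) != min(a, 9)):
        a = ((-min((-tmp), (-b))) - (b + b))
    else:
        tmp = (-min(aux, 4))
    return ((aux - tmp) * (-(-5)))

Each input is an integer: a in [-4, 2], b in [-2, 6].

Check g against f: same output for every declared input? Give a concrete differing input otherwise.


Side by side, the visible changes include: min/max/abs usage differs.
Spot check at a=-3, b=2 — f: tmp=2, then aux=4, then (not ((abs(aux) + max(tmp, aux)) >= (4 * tmp))) is false, then ((abs(3) - max(b, a)) != min(a, 9)) is true, then a=-2, then returns 10. g: tmp=2, then aux=4, then (not ((abs(aux) + max(tmp, aux)) >= (4 * tmp))) is false, then ((abs(3) - max(b, a)) != min(a, 9)) is true, then a=-2, then returns 10. Both give 10.
An exhaustive pass over the 63 declared inputs shows identical outputs.
verdict: equivalent


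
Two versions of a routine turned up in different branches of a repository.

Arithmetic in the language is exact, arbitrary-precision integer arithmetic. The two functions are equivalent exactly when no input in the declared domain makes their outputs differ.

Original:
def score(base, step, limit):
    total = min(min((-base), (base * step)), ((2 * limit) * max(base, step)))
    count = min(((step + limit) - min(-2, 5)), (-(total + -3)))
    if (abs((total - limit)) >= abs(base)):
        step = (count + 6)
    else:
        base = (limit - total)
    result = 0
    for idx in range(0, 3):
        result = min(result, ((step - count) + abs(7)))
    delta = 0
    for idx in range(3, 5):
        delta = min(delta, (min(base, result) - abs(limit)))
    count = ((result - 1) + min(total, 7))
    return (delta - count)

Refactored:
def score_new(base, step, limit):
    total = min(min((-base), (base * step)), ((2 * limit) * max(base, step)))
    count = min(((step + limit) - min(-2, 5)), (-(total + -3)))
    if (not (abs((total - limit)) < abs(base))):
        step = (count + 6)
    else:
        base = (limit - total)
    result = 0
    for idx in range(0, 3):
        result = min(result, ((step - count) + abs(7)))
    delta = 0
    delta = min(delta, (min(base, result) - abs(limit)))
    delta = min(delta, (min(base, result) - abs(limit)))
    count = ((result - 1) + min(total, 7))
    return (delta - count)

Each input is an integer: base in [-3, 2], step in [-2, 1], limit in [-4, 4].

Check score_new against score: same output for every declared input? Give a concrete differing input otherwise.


Comparing the listings, the differences include: boolean connective usage differs; and arithmetic usage differs; and loop structure differs; and min/max/abs usage differs; and comparison usage differs.
As a probe, take base=0, step=-1, limit=-3: score runs total becomes 0; next count becomes -2; next (abs((total - limit)) >= abs(base)) evaluates to true; next step becomes 4; next result becomes 0; next at idx=0:; next result becomes 0; next at idx=1:; next result becomes 0; next at idx=2:; next result becomes 0; next delta becomes 0; next at idx=3:; next delta becomes -3; next at idx=4:; next delta becomes -3; next count becomes -1; next final value -2; score_new runs total becomes 0; next count becomes -2; next (not (abs((total - limit)) < abs(base))) evaluates to true; next step becomes 4; next result becomes 0; next at idx=0:; next result becomes 0; next at idx=1:; next result becomes 0; next at idx=2:; next result becomes 0; next delta becomes 0; next delta becomes -3; next delta becomes -3; next count becomes -1; next final value -2; both end at -2.
Across all 216 domain points the two functions coincide.
verdict: equivalent


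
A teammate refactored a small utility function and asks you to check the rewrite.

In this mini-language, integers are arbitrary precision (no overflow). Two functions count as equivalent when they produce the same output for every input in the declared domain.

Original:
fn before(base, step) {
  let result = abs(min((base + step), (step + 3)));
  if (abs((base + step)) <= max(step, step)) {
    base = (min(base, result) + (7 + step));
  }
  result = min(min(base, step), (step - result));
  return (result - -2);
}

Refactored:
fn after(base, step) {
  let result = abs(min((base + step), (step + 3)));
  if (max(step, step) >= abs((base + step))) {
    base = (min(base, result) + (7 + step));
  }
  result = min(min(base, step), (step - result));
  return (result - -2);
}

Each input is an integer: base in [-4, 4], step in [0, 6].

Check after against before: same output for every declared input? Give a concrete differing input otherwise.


Side by side, the visible changes include: comparison usage differs.
As a probe, take base=0, step=2: before runs result := 2 | (abs((base + step)) <= max(step, step)): true | base := 9 | result := 0 | result 2; after runs result := 2 | (max(step, step) >= abs((base + step))): true | base := 9 | result := 0 | result 2; both end at 2.
Sweeping the whole domain (63 inputs) finds no disagreement.
verdict: equivalent


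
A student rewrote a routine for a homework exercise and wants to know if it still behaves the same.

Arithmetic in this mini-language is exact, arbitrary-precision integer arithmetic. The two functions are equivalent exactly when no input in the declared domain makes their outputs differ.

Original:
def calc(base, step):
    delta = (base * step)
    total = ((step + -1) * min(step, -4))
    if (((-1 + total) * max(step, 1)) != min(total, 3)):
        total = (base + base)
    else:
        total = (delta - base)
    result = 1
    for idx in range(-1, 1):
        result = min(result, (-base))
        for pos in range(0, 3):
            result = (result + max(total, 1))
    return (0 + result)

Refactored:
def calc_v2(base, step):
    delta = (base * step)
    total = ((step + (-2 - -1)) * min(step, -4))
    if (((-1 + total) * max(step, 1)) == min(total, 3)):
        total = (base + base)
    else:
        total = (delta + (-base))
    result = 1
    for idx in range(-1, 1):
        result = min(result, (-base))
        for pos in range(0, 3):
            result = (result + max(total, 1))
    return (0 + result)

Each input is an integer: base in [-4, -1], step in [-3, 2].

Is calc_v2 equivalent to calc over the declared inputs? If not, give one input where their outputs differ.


Consider the input base=-4, step=-3.
calc: delta := 12 | total := 16 | (((-1 + total) * max(step, 1)) != min(total, 3)): true | total := -8 | result := 1 | iter idx=-1: | result := 1 | iter pos=0: | result := 2 | iter pos=1: | result := 3 | iter pos=2: | result := 4 | iter idx=0: | result := 4 | iter pos=0: | result := 5 | iter pos=1: | result := 6 | iter pos=2: | result := 7 | result 7
calc_v2: delta := 12 | total := 16 | (((-1 + total) * max(step, 1)) == min(total, 3)): false | total := 16 | result := 1 | iter idx=-1: | result := 1 | iter pos=0: | result := 17 | iter pos=1: | result := 33 | iter pos=2: | result := 49 | iter idx=0: | result := 4 | iter pos=0: | result := 20 | iter pos=1: | result := 36 | iter pos=2: | result := 52 | result 52
7 != 52, so the rewrite changes behavior.
verdict: not equivalent; witness: base=-4, step=-3


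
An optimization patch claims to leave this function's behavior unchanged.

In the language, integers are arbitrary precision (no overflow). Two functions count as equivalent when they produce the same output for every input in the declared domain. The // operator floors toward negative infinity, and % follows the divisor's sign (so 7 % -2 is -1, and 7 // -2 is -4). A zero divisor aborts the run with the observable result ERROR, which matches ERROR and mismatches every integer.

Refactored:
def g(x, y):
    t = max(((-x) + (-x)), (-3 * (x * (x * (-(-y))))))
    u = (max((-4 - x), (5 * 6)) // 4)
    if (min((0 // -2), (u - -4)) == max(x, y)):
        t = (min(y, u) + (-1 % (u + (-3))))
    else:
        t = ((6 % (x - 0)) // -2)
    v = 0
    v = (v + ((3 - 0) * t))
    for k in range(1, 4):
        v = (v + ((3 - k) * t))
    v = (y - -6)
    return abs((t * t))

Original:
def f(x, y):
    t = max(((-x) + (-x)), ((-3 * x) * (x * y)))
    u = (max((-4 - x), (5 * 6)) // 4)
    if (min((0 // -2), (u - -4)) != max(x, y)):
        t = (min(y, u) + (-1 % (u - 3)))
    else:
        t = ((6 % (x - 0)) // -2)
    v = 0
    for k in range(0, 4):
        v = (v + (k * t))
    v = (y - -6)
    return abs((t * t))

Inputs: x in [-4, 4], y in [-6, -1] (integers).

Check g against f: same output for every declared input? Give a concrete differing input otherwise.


Take x=-4, y=-6.
f: t=288, then u=7, then (min((0 // -2), (u - -4)) != max(x, y)) is true, then t=-3, then v=0, then (k=0), then v=0, then (k=1), then v=-3, then (k=2), then v=-9, then (k=3), then v=-18, then v=0, then returns 9
g: t=288, then u=7, then (min((0 // -2), (u - -4)) == max(x, y)) is false, then t=1, then v=0, then v=3, then (k=1), then v=5, then (k=2), then v=6, then (k=3), then v=6, then v=0, then returns 1
9 against 1: the behavior changed.
verdict: not equivalent; witness: x=-4, y=-6


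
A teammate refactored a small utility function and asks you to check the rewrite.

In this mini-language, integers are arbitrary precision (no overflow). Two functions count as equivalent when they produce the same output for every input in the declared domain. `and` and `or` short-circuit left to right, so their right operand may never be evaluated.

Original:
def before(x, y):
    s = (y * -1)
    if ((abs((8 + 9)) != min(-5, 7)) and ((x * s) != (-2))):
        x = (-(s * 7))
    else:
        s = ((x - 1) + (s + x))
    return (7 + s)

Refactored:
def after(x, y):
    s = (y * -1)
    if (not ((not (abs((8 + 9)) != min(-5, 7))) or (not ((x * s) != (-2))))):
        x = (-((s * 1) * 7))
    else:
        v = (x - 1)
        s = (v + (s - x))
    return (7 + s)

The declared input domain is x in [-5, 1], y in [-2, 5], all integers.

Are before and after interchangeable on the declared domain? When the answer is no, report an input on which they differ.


Run the pair on x=-2, y=-1.
before: s becomes 1; next ((abs((8 + 9)) != min(-5, 7)) and ((x * s) != (-2))) evaluates to false; next s becomes -4; next final value 3
after: s becomes 1; next (not ((not (abs((8 + 9)) != min(-5, 7))) or (not ((x * s) != (-2))))) evaluates to false; next v becomes -3; next s becomes 0; next final value 7
3 against 7: the behavior changed.
verdict: not equivalent; witness: x=-2, y=-1


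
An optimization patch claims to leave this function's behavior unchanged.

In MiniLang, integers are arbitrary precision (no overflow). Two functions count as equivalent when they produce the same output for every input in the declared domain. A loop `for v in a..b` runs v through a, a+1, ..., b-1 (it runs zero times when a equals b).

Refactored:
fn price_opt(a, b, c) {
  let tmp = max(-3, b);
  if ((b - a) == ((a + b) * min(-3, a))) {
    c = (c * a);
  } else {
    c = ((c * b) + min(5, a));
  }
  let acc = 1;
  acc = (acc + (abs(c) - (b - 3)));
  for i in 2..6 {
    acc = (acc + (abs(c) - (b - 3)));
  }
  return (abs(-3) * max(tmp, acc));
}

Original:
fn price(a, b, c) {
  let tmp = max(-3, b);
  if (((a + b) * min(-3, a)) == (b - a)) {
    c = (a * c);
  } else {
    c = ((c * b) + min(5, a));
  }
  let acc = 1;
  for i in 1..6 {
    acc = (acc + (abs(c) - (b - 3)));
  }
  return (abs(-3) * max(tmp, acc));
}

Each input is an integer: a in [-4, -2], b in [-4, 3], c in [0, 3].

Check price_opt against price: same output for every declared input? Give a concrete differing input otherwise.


Reading the diff, among the changes: min/max/abs usage differs, loop structure differs, constant usage differs, statement counts differ, arithmetic usage differs.
One worked example (a=-4, b=1, c=0) — price: tmp := 1 | (((a + b) * min(-3, a)) == (b - a)): false | c := -4 | acc := 1 | iter i=1: | acc := 7 | iter i=2: | acc := 13 | iter i=3: | acc := 19 | iter i=4: | acc := 25 | iter i=5: | acc := 31 | result 93; price_opt: tmp := 1 | ((b - a) == ((a + b) * min(-3, a))): false | c := -4 | acc := 1 | acc := 7 | iter i=2: | acc := 13 | iter i=3: | acc := 19 | iter i=4: | acc := 25 | iter i=5: | acc := 31 | result 93; agreement on 93.
Checked all 96 inputs in the declared domain: the outputs agree on every one.
verdict: equivalent


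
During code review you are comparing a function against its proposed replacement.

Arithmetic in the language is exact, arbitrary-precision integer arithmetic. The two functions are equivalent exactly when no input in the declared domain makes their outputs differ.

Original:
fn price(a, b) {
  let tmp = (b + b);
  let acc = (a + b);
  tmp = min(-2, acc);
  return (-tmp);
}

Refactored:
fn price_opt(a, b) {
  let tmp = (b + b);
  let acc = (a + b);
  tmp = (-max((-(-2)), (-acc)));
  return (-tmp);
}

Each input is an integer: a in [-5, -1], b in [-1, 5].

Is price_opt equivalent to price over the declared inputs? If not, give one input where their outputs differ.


This is a faithful refactor — min/max/abs usage differs, but the computed results match everywhere.
Spot check at a=-4, b=5 — price: tmp becomes 10; next acc becomes 1; next tmp becomes -2; next final value 2. price_opt: tmp becomes 10; next acc becomes 1; next tmp becomes -2; next final value 2. Both give 2.
Every one of the 35 inputs gives matching results.
verdict: equivalent


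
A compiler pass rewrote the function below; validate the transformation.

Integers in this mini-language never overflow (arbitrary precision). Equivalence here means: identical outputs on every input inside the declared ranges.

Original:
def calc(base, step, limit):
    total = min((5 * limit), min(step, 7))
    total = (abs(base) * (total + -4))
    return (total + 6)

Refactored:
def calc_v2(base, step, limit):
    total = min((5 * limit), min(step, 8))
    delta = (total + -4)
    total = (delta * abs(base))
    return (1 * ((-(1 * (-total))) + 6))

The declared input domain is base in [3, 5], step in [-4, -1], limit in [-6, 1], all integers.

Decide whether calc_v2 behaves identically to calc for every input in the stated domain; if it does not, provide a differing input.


Equivalent. The one real change (`7` became `8`) has no effect anywhere in the declared ranges.
Sweeping the whole domain (96 inputs) finds no disagreement.
As a probe, take base=3, step=-1, limit=-2: calc runs total=-10, then total=-42, then returns -36; calc_v2 runs total=-10, then delta=-14, then total=-42, then returns -36; both end at -36.
verdict: equivalent


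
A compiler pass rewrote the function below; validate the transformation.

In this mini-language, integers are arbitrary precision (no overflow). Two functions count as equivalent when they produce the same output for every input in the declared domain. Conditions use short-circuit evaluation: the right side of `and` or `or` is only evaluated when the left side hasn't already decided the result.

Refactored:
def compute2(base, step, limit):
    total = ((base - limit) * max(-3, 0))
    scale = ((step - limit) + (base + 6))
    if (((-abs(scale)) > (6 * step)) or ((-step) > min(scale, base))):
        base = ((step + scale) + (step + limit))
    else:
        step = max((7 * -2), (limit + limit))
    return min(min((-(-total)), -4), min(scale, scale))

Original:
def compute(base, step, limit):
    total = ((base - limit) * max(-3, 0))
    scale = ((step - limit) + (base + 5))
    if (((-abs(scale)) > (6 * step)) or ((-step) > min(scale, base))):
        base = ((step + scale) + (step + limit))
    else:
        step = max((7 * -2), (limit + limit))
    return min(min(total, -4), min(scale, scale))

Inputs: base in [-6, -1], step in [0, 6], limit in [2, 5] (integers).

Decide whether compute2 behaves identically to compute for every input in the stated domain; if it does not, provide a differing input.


On input base=-6, step=0, limit=4, compute returns -5 while compute2 returns -4.
verdict: not equivalent; witness: base=-6, step=0, limit=4


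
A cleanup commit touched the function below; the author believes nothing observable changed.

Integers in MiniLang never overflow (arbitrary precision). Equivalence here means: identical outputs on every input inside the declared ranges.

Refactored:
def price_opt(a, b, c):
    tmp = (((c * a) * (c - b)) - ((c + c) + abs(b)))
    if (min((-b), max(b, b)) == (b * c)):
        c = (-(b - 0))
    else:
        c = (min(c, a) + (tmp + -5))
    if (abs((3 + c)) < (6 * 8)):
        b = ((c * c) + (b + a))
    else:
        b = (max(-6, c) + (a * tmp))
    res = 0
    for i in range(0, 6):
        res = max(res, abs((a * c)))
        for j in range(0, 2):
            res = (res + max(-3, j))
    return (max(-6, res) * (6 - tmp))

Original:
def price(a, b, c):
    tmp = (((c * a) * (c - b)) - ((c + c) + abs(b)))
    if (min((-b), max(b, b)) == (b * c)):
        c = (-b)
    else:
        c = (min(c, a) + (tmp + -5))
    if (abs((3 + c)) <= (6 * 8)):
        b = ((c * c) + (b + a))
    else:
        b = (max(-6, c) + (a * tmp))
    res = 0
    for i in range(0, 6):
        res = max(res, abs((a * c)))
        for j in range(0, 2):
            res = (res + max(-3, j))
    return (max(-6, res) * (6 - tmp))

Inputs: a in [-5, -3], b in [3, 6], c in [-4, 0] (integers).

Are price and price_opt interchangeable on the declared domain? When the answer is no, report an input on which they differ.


Although `(abs((3 + c)) <= (6 * 8))` became `(abs((3 + c)) < (6 * 8))`, no input in the stated domain can expose it.
One worked example (a=-5, b=6, c=-2) — price: tmp=-82, then (min((-b), max(b, b)) == (b * c)) is false, then c=-92, then (abs((3 + c)) <= (6 * 8)) is false, then b=404, then res=0, then (i=0), then res=460, then (j=0), then res=460, then (j=1), then res=461, then (i=1), then res=461, then (j=0), then res=461, then (j=1), then res=462, then (i=2), then res=462, then (j=0), then res=462, then (j=1), then res=463, then (i=3), then res=463, then (j=0), then res=463, then (j=1), then res=464, then (i=4), then res=464, then (j=0), then res=464, then (j=1), then res=465, then (i=5), then res=465, then (j=0), then res=465, then (j=1), then res=466, then returns 41008; price_opt: tmp=-82, then (min((-b), max(b, b)) == (b * c)) is false, then c=-92, then (abs((3 + c)) < (6 * 8)) is false, then b=404, then res=0, then (i=0), then res=460, then (j=0), then res=460, then (j=1), then res=461, then (i=1), then res=461, then (j=0), then res=461, then (j=1), then res=462, then (i=2), then res=462, then (j=0), then res=462, then (j=1), then res=463, then (i=3), then res=463, then (j=0), then res=463, then (j=1), then res=464, then (i=4), then res=464, then (j=0), then res=464, then (j=1), then res=465, then (i=5), then res=465, then (j=0), then res=465, then (j=1), then res=466, then returns 41008; agreement on 41008.
Checked all 60 inputs in the declared domain: the outputs agree on every one.
verdict: equivalent
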